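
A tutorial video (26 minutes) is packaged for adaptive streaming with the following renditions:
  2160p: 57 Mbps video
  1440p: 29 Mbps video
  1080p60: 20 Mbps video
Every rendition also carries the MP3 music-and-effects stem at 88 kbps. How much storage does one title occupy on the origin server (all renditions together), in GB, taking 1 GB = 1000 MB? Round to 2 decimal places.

26 min = 1560 s
Audio: 88 kbps = 0.088 Mbps.
Sum of rendition bitrates: (57+0.088) + (29+0.088) + (20+0.088) = 106.264 Mbps.
× 1560 s = 165,772 Mb = 20,721 MB = 20.72 GB.

20.72 GB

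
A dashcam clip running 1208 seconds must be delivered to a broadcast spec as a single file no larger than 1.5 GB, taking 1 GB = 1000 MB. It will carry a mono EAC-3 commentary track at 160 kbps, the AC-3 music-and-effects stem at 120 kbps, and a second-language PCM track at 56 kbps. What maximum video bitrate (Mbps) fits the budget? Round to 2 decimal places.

Budget: 1.5 GB = 12000.0 Mb.
Total bitrate budget: 12000.0 Mb / 1208 s = 9.934 Mbps.
Audio total: 160 + 120 + 56 = 336 kbps = 0.336 Mbps.
Video: 9.934 − 0.336 = 9.598 Mbps.

9.60 Mbps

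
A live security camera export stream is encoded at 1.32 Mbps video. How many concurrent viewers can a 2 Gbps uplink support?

1515

2 Gbps = 2,000 Mbps; 2,000 / 1.320 = 1515.15 → 1515 viewers.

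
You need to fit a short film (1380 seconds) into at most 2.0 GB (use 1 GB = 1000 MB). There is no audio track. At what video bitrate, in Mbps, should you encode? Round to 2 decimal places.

Budget: 2.0 GB = 16000.0 Mb.
Total bitrate budget: 16000.0 Mb / 1380 s = 11.594 Mbps.

11.59 Mbps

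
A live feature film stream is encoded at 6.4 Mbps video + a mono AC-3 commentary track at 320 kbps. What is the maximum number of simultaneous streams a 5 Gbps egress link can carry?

744

Audio: 320 kbps = 0.320 Mbps.
Per-viewer media rate: 6.720 Mbps.
5 Gbps = 5,000 Mbps; 5,000 / 6.720 = 744.05 → 744 viewers.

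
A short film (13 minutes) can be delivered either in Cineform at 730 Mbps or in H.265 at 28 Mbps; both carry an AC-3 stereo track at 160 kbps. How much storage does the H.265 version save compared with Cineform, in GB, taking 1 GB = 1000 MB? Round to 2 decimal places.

13 min = 780 s
Audio: 160 kbps = 0.160 Mbps.
Cineform: 730.160 Mbps × 780 s = 569524.8 Mb = 71.191 GB.
H.265: 28.160 Mbps × 780 s = 21964.8 Mb = 2.746 GB.
Saving: 71.191 − 2.746 = 68.445 GB.

68.45 GB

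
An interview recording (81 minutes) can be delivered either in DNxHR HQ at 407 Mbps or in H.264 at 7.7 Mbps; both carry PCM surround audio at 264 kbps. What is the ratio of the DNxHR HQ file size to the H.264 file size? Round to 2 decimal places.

51.14

81 min = 4860 s
Audio: 264 kbps = 0.264 Mbps.
DNxHR HQ: 407.264 Mbps × 4860 s = 1979303.0 Mb = 247.413 GB.
H.264: 7.964 Mbps × 4860 s = 38705.0 Mb = 4.838 GB.
Ratio: 247.413 / 4.838 = 51.138.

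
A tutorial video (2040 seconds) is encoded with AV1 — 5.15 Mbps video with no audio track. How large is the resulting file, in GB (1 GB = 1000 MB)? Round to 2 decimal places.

Total bitrate: 5.15 Mbps.
Stream data: 5.150 Mbps × 2040 s = 10506.0 Mb.
10,506 Mb ÷ 8 = 1,313 MB → 1.313 GB.

1.31 GB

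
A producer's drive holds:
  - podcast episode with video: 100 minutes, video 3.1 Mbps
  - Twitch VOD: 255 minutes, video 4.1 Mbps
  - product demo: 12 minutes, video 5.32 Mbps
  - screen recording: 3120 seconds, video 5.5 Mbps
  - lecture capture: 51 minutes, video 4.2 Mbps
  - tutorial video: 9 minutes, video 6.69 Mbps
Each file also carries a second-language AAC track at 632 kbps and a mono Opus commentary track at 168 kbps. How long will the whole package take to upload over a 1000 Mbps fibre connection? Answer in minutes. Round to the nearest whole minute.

Audio total: 632 + 168 = 800 kbps = 0.800 Mbps.
podcast episode with video: 3.900 Mbps × 6000 s = 23400.0 Mb
Twitch VOD: 4.900 Mbps × 15300 s = 74970.0 Mb
product demo: 6.120 Mbps × 720 s = 4406.4 Mb
screen recording: 6.300 Mbps × 3120 s = 19656.0 Mb
lecture capture: 5.000 Mbps × 3060 s = 15300.0 Mb
tutorial video: 7.490 Mbps × 540 s = 4044.6 Mb
Total: 141777.0 Mb = 17722.1 MB.
At 1000 Mbps: 141777.0 / 1000 = 142 s ≈ 2.36 minutes.

2 minutes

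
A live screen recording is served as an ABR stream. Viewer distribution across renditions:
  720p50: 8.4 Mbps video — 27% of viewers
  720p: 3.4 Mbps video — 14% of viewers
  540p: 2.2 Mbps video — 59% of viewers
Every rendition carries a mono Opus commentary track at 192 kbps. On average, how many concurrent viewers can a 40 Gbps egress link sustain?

Audio: 192 kbps = 0.192 Mbps.
Average per-viewer bitrate: 0.27×8.592 + 0.14×3.592 + 0.59×2.392 = 4.234 Mbps.
40 Gbps = 40,000 Mbps; 40,000 / 4.234 = 9447.33 → 9447.

9447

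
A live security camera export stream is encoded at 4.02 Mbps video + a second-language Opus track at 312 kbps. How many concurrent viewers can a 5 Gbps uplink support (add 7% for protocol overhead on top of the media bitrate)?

1078

Audio: 312 kbps = 0.312 Mbps.
Per-viewer media rate: 4.332 Mbps.
On the wire with 7% overhead: 4.635 Mbps.
5 Gbps = 5,000 Mbps; 5,000 / 4.635 = 1078.69 → 1078 viewers.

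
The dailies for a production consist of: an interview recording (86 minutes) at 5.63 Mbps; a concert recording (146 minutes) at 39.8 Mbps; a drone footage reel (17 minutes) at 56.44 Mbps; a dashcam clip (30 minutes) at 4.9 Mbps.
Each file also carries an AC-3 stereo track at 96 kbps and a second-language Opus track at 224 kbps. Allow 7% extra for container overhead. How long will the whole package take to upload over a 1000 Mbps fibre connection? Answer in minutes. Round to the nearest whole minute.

8 minutes

Audio total: 96 + 224 = 320 kbps = 0.320 Mbps.
interview recording: 5.950 Mbps × 5160 s × 1.07 = 32851.1 Mb
concert recording: 40.120 Mbps × 8760 s × 1.07 = 376052.8 Mb
drone footage reel: 56.760 Mbps × 1020 s × 1.07 = 61947.9 Mb
dashcam clip: 5.220 Mbps × 1800 s × 1.07 = 10053.7 Mb
Total: 480905.5 Mb = 60113.2 MB.
At 1000 Mbps: 480905.5 / 1000 = 481 s ≈ 8.02 minutes.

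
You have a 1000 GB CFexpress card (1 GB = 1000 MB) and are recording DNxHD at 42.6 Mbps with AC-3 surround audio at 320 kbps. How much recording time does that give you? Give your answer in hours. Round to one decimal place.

Audio: 320 kbps = 0.320 Mbps.
Total bitrate: 42.6 + 0.320 = 42.920 Mbps.
Capacity: 1000 GB = 8,000,000 Mb.
Recording time: 8,000,000 / 42.920 = 186,393 s ≈ 51.8 hours.

51.8 hours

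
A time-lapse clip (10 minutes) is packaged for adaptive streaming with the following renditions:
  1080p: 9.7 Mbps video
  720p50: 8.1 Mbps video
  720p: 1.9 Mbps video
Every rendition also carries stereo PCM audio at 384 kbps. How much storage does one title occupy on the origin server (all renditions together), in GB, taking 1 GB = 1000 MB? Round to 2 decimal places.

10 min = 600 s
Audio: 384 kbps = 0.384 Mbps.
Sum of rendition bitrates: (9.7+0.384) + (8.1+0.384) + (1.9+0.384) = 20.852 Mbps.
× 600 s = 12,511 Mb = 1,564 MB = 1.564 GB.

1.56 GB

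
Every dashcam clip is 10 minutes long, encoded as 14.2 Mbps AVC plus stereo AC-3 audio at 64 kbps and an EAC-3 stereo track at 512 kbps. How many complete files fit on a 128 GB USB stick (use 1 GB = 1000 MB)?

115

10 min = 600 s
Audio total: 64 + 512 = 576 kbps = 0.576 Mbps.
Total bitrate: 14.776 Mbps.
Per item: 14.776 Mbps × 600 s = 8,866 Mb = 1,108 MB.
Capacity: 128 GB = 1,024,000 Mb; 115.50 items → 115 complete.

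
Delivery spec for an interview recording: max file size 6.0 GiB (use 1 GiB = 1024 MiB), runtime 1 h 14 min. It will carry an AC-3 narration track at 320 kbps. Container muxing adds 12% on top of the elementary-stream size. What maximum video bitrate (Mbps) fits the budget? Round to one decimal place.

10.0 Mbps

Budget: 6.0 GiB = 51539.6 Mb.
Stream payload after overhead: 51539.6 / 1.12 = 46017.5 Mb.
1 h 14 min = 74 min = 4440 s
Total bitrate budget: 46017.5 Mb / 4440 s = 10.364 Mbps.
Audio: 320 kbps = 0.320 Mbps.
Video: 10.364 − 0.320 = 10.044 Mbps.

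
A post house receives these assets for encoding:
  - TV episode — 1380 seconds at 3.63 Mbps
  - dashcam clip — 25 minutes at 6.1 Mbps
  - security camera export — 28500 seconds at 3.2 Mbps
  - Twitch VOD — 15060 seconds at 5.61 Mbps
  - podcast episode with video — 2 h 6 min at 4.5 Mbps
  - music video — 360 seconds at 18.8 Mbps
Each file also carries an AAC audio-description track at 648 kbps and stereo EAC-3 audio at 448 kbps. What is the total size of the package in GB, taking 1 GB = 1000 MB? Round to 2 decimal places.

Audio total: 648 + 448 = 1096 kbps = 1.096 Mbps.
TV episode: 4.726 Mbps × 1380 s = 6521.9 Mb
dashcam clip: 7.196 Mbps × 1500 s = 10794.0 Mb
security camera export: 4.296 Mbps × 28500 s = 122436.0 Mb
Twitch VOD: 6.706 Mbps × 15060 s = 100992.4 Mb
podcast episode with video: 5.596 Mbps × 7560 s = 42305.8 Mb
music video: 19.896 Mbps × 360 s = 7162.6 Mb
Total: 290212.6 Mb = 36276.6 MB.
= 36.28 GB.

36.28 GB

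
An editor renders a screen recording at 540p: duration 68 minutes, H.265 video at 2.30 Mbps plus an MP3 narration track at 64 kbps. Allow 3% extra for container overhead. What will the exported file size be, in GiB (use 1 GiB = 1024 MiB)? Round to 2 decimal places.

68 min = 4080 s
Audio: 64 kbps = 0.064 Mbps.
Total bitrate: 2.30 + 0.064 = 2.364 Mbps.
Stream data: 2.364 Mbps × 4080 s = 9645.1 Mb.
With 3% container overhead: ×1.03.
9,934 Mb = 1,241,809,200 bytes ÷ 1,073,741,824 = 1.157 GiB.

1.16 GiB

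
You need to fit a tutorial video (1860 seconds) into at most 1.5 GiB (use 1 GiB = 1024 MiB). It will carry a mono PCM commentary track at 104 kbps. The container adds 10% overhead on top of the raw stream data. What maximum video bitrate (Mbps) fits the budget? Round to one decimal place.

6.2 Mbps

Budget: 1.5 GiB = 12884.9 Mb.
Stream payload after overhead: 12884.9 / 1.10 = 11713.5 Mb.
Total bitrate budget: 11713.5 Mb / 1860 s = 6.298 Mbps.
Audio: 104 kbps = 0.104 Mbps.
Video: 6.298 − 0.104 = 6.194 Mbps.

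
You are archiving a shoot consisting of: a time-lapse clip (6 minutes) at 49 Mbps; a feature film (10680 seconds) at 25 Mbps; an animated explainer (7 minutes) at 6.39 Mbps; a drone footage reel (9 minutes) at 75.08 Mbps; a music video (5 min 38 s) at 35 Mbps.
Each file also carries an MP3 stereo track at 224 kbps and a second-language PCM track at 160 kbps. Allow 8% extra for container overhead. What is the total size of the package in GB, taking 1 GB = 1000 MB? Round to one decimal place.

Audio total: 224 + 160 = 384 kbps = 0.384 Mbps.
time-lapse clip: 49.384 Mbps × 360 s × 1.08 = 19200.5 Mb
feature film: 25.384 Mbps × 10680 s × 1.08 = 292789.2 Mb
animated explainer: 6.774 Mbps × 420 s × 1.08 = 3072.7 Mb
drone footage reel: 75.464 Mbps × 540 s × 1.08 = 44010.6 Mb
music video: 35.384 Mbps × 338 s × 1.08 = 12916.6 Mb
Total: 371989.6 Mb = 46498.7 MB.
= 46.50 GB.

46.5 GB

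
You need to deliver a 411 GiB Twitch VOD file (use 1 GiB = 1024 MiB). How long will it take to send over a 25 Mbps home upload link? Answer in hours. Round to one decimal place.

File: 411 GiB = 3530463.1 Mb.
At 25 Mbps: 3530463.1 / 25 = 141218.5 s ≈ 39.2 hours.

39.2 hours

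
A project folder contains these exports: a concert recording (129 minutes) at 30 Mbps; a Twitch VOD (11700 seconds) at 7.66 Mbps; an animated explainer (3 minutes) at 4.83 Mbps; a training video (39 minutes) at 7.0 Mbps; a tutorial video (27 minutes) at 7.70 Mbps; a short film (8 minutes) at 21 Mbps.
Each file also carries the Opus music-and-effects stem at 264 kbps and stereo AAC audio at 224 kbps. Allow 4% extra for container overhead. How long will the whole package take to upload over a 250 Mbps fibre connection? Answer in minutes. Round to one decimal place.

25.9 minutes

Audio total: 264 + 224 = 488 kbps = 0.488 Mbps.
concert recording: 30.488 Mbps × 7740 s × 1.04 = 245416.2 Mb
Twitch VOD: 8.148 Mbps × 11700 s × 1.04 = 99144.9 Mb
animated explainer: 5.318 Mbps × 180 s × 1.04 = 995.5 Mb
training video: 7.488 Mbps × 2340 s × 1.04 = 18222.8 Mb
tutorial video: 8.188 Mbps × 1620 s × 1.04 = 13795.1 Mb
short film: 21.488 Mbps × 480 s × 1.04 = 10726.8 Mb
Total: 388301.3 Mb = 48537.7 MB.
At 250 Mbps: 388301.3 / 250 = 1553 s ≈ 25.9 minutes.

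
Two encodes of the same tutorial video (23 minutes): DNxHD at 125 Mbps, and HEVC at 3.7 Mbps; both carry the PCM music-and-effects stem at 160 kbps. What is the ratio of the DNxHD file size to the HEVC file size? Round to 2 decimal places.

23 min = 1380 s
Audio: 160 kbps = 0.160 Mbps.
DNxHD: 125.160 Mbps × 1380 s = 172720.8 Mb = 20.107 GiB.
HEVC: 3.860 Mbps × 1380 s = 5326.8 Mb = 0.620 GiB.
Ratio: 20.107 / 0.620 = 32.425.

32.42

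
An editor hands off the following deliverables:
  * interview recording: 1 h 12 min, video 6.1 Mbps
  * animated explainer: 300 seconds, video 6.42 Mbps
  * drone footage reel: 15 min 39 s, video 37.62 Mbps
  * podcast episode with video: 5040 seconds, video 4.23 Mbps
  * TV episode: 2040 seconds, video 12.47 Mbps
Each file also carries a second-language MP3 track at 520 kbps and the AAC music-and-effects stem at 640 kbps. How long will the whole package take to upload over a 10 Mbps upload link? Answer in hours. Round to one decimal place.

Audio total: 520 + 640 = 1160 kbps = 1.160 Mbps.
interview recording: 7.260 Mbps × 4320 s = 31363.2 Mb
animated explainer: 7.580 Mbps × 300 s = 2274.0 Mb
drone footage reel: 38.780 Mbps × 939 s = 36414.4 Mb
podcast episode with video: 5.390 Mbps × 5040 s = 27165.6 Mb
TV episode: 13.630 Mbps × 2040 s = 27805.2 Mb
Total: 125022.4 Mb = 15627.8 MB.
At 10 Mbps: 125022.4 / 10 = 12502 s ≈ 3.47 hours.

3.5 hours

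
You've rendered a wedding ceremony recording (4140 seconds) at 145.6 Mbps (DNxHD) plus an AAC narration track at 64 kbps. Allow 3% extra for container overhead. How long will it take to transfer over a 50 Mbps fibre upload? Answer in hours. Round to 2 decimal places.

3.45 hours

Audio: 64 kbps = 0.064 Mbps.
Total bitrate: 145.664 Mbps.
File: 145.664 Mbps × 4140 s = 603049.0 Mb.
With 3% container overhead: ×1.03. → 621140.4 Mb.
At 50 Mbps: 621140.4 / 50 = 12422.8 s ≈ 3.45 hours.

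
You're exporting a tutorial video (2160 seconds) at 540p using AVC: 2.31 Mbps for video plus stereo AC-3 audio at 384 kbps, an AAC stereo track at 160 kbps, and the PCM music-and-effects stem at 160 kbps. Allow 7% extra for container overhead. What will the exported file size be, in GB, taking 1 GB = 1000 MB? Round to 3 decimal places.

0.871 GB

Audio total: 384 + 160 + 160 = 704 kbps = 0.704 Mbps.
Total bitrate: 2.31 + 0.704 = 3.014 Mbps.
Stream data: 3.014 Mbps × 2160 s = 6510.2 Mb.
With 7% container overhead: ×1.07.
6,966 Mb ÷ 8 = 870.7 MB → 0.8707 GB.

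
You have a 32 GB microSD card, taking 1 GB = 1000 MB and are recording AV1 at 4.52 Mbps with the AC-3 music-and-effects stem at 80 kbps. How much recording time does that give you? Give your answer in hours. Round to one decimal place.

15.5 hours

Audio: 80 kbps = 0.080 Mbps.
Total bitrate: 4.52 + 0.080 = 4.600 Mbps.
Capacity: 32 GB = 256,000 Mb.
Recording time: 256,000 / 4.600 = 55,652 s ≈ 15.5 hours.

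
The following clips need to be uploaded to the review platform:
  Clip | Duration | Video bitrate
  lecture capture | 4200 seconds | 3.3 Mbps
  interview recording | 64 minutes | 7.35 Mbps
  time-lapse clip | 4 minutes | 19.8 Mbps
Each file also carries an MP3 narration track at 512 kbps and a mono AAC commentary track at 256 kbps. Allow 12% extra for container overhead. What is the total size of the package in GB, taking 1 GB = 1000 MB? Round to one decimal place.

7.4 GB

Audio total: 512 + 256 = 768 kbps = 0.768 Mbps.
lecture capture: 4.068 Mbps × 4200 s × 1.12 = 19135.9 Mb
interview recording: 8.118 Mbps × 3840 s × 1.12 = 34913.9 Mb
time-lapse clip: 20.568 Mbps × 240 s × 1.12 = 5528.7 Mb
Total: 59578.4 Mb = 7447.3 MB.
= 7.447 GB.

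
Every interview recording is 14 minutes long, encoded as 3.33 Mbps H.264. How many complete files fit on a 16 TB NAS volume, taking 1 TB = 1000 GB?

14 min = 840 s
Per item: 3.330 Mbps × 840 s = 2,797 Mb = 349.6 MB.
Capacity: 16 TB = 128,000,000 Mb; 45760.05 items → 45760 complete.

45760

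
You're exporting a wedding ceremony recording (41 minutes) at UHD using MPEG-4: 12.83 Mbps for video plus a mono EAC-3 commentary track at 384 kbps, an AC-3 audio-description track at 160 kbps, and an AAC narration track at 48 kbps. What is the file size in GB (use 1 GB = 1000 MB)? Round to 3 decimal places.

4.127 GB

41 min = 2460 s
Audio total: 384 + 160 + 48 = 592 kbps = 0.592 Mbps.
Total bitrate: 12.83 + 0.592 = 13.422 Mbps.
Stream data: 13.422 Mbps × 2460 s = 33018.1 Mb.
33,018 Mb ÷ 8 = 4,127 MB → 4.127 GB.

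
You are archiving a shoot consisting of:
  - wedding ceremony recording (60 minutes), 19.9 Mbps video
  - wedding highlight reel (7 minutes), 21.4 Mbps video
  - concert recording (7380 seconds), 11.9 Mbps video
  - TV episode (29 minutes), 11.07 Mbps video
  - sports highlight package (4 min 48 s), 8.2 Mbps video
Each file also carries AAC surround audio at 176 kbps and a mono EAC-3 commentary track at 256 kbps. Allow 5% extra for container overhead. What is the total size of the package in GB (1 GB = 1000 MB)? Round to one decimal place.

Audio total: 176 + 256 = 432 kbps = 0.432 Mbps.
wedding ceremony recording: 20.332 Mbps × 3600 s × 1.05 = 76855.0 Mb
wedding highlight reel: 21.832 Mbps × 420 s × 1.05 = 9627.9 Mb
concert recording: 12.332 Mbps × 7380 s × 1.05 = 95560.7 Mb
TV episode: 11.502 Mbps × 1740 s × 1.05 = 21014.2 Mb
sports highlight package: 8.632 Mbps × 288 s × 1.05 = 2610.3 Mb
Total: 205668.0 Mb = 25708.5 MB.
= 25.71 GB.

25.7 GB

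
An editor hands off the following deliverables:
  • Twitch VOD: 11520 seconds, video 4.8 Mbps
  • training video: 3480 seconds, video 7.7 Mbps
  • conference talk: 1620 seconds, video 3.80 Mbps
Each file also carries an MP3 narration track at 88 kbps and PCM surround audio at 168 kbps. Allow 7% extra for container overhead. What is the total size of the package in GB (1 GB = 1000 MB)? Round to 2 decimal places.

12.37 GB

Audio total: 88 + 168 = 256 kbps = 0.256 Mbps.
Twitch VOD: 5.056 Mbps × 11520 s × 1.07 = 62322.3 Mb
training video: 7.956 Mbps × 3480 s × 1.07 = 29625.0 Mb
conference talk: 4.056 Mbps × 1620 s × 1.07 = 7030.7 Mb
Total: 98977.9 Mb = 12372.2 MB.
= 12.37 GB.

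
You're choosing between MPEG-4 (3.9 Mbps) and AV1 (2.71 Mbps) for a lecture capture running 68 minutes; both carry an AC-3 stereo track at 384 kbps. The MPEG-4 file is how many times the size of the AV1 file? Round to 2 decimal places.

68 min = 4080 s
Audio: 384 kbps = 0.384 Mbps.
MPEG-4: 4.284 Mbps × 4080 s = 17478.7 Mb = 2.185 GB.
AV1: 3.094 Mbps × 4080 s = 12623.5 Mb = 1.578 GB.
Ratio: 2.185 / 1.578 = 1.385.

1.38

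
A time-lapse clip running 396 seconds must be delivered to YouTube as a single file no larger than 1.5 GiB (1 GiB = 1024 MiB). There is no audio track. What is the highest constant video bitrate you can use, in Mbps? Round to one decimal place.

Budget: 1.5 GiB = 12884.9 Mb.
Total bitrate budget: 12884.9 Mb / 396 s = 32.538 Mbps.

32.5 Mbps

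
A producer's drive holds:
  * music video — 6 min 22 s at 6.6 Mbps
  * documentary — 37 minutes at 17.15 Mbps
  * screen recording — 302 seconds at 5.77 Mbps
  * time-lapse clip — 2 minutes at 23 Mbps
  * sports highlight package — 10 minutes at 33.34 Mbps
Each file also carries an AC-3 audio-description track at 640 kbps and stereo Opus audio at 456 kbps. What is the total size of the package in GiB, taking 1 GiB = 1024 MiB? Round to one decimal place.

8.0 GiB

Audio total: 640 + 456 = 1096 kbps = 1.096 Mbps.
music video: 7.696 Mbps × 382 s = 2939.9 Mb
documentary: 18.246 Mbps × 2220 s = 40506.1 Mb
screen recording: 6.866 Mbps × 302 s = 2073.5 Mb
time-lapse clip: 24.096 Mbps × 120 s = 2891.5 Mb
sports highlight package: 34.436 Mbps × 600 s = 20661.6 Mb
Total: 69072.6 Mb = 8634.1 MB.
= 8.041 GiB.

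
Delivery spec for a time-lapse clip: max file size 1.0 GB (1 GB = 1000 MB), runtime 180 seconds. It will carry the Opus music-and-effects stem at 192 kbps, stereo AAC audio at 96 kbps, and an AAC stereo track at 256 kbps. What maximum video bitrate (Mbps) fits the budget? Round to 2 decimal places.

43.90 Mbps

Budget: 1.0 GB = 8000.0 Mb.
Total bitrate budget: 8000.0 Mb / 180 s = 44.444 Mbps.
Audio total: 192 + 96 + 256 = 544 kbps = 0.544 Mbps.
Video: 44.444 − 0.544 = 43.900 Mbps.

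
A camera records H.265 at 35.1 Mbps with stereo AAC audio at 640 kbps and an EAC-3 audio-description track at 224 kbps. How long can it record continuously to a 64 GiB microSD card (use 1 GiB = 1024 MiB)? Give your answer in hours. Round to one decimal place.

Audio total: 640 + 224 = 864 kbps = 0.864 Mbps.
Total bitrate: 35.1 + 0.864 = 35.964 Mbps.
Capacity: 64 GiB = 549,756 Mb.
Recording time: 549,756 / 35.964 = 15,286 s ≈ 4.25 hours.

4.2 hours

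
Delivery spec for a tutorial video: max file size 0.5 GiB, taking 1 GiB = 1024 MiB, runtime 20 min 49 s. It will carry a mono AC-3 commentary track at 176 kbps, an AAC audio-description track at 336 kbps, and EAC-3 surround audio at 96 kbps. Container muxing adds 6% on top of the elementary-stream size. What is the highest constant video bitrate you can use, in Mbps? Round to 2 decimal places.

2.64 Mbps

Budget: 0.5 GiB = 4295.0 Mb.
Stream payload after overhead: 4295.0 / 1.06 = 4051.9 Mb.
20 min 49 s = 1249 s
Total bitrate budget: 4051.9 Mb / 1249 s = 3.244 Mbps.
Audio total: 176 + 336 + 96 = 608 kbps = 0.608 Mbps.
Video: 3.244 − 0.608 = 2.636 Mbps.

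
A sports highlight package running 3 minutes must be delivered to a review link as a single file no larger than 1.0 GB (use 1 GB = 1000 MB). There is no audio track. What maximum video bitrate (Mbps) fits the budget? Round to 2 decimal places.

Budget: 1.0 GB = 8000.0 Mb.
3 min = 180 s
Total bitrate budget: 8000.0 Mb / 180 s = 44.444 Mbps.

44.44 Mbps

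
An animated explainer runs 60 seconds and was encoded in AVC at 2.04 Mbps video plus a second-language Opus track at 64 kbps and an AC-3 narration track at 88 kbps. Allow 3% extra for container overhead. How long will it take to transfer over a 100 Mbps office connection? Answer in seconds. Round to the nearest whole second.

Audio total: 64 + 88 = 152 kbps = 0.152 Mbps.
Total bitrate: 2.192 Mbps.
File: 2.192 Mbps × 60 s = 131.5 Mb.
With 3% container overhead: ×1.03. → 135.5 Mb.
At 100 Mbps: 135.5 / 100 = 1.4 s ≈ 1.35 seconds.

1 seconds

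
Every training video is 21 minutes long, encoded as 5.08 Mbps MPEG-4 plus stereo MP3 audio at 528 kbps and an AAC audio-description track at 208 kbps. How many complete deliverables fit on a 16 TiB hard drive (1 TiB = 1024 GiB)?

21 min = 1260 s
Audio total: 528 + 208 = 736 kbps = 0.736 Mbps.
Total bitrate: 5.816 Mbps.
Per item: 5.816 Mbps × 1260 s = 7,328 Mb = 916.0 MB.
Capacity: 16 TiB = 140,737,488 Mb; 19205.02 items → 19205 complete.

19205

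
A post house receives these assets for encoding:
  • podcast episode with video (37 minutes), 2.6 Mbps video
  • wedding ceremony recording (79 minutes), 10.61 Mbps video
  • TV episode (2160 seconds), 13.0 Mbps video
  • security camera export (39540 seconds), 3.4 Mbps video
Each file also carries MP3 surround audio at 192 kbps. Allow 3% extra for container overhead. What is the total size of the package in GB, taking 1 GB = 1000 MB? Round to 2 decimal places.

Audio: 192 kbps = 0.192 Mbps.
podcast episode with video: 2.792 Mbps × 2220 s × 1.03 = 6384.2 Mb
wedding ceremony recording: 10.802 Mbps × 4740 s × 1.03 = 52737.5 Mb
TV episode: 13.192 Mbps × 2160 s × 1.03 = 29349.6 Mb
security camera export: 3.592 Mbps × 39540 s × 1.03 = 146288.5 Mb
Total: 234759.8 Mb = 29345.0 MB.
= 29.34 GB.

29.34 GB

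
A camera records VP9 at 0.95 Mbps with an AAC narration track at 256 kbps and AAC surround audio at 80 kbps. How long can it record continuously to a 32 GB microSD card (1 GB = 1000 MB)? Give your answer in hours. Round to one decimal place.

55.3 hours

Audio total: 256 + 80 = 336 kbps = 0.336 Mbps.
Total bitrate: 0.95 + 0.336 = 1.286 Mbps.
Capacity: 32 GB = 256,000 Mb.
Recording time: 256,000 / 1.286 = 199,067 s ≈ 55.3 hours.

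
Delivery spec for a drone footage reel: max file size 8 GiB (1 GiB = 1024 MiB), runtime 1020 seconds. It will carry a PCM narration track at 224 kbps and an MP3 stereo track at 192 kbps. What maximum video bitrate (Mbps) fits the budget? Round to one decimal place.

67.0 Mbps

Budget: 8 GiB = 68719.5 Mb.
Total bitrate budget: 68719.5 Mb / 1020 s = 67.372 Mbps.
Audio total: 224 + 192 = 416 kbps = 0.416 Mbps.
Video: 67.372 − 0.416 = 66.956 Mbps.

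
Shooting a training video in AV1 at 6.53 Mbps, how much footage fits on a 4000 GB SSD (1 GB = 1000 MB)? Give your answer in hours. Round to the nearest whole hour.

Capacity: 4000 GB = 32,000,000 Mb.
Recording time: 32,000,000 / 6.530 = 4,900,459 s ≈ 1,361 hours.

1361 hours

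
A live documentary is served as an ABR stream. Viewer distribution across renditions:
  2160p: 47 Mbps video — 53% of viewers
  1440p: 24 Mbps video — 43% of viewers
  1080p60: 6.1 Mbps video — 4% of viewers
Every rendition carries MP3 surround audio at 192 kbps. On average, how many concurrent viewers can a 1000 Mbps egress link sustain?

28

Audio: 192 kbps = 0.192 Mbps.
Average per-viewer bitrate: 0.53×47.192 + 0.43×24.192 + 0.04×6.292 = 35.666 Mbps.
1000 Mbps = 1,000 Mbps; 1,000 / 35.666 = 28.04 → 28.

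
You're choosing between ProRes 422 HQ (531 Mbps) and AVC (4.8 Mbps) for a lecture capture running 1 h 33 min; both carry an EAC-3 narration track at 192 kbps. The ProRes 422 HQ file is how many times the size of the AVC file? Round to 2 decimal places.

1 h 33 min = 93 min = 5580 s
Audio: 192 kbps = 0.192 Mbps.
ProRes 422 HQ: 531.192 Mbps × 5580 s = 2964051.4 Mb = 345.061 GiB.
AVC: 4.992 Mbps × 5580 s = 27855.4 Mb = 3.243 GiB.
Ratio: 345.061 / 3.243 = 106.409.

106.41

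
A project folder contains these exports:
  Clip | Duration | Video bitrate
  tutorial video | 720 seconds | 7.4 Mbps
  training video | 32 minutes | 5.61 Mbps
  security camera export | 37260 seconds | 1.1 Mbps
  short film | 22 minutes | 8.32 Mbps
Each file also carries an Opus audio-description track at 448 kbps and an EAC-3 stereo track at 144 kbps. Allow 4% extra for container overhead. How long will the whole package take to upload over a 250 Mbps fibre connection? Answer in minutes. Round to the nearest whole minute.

6 minutes

Audio total: 448 + 144 = 592 kbps = 0.592 Mbps.
tutorial video: 7.992 Mbps × 720 s × 1.04 = 5984.4 Mb
training video: 6.202 Mbps × 1920 s × 1.04 = 12384.2 Mb
security camera export: 1.692 Mbps × 37260 s × 1.04 = 65565.7 Mb
short film: 8.912 Mbps × 1320 s × 1.04 = 12234.4 Mb
Total: 96168.6 Mb = 12021.1 MB.
At 250 Mbps: 96168.6 / 250 = 385 s ≈ 6.41 minutes.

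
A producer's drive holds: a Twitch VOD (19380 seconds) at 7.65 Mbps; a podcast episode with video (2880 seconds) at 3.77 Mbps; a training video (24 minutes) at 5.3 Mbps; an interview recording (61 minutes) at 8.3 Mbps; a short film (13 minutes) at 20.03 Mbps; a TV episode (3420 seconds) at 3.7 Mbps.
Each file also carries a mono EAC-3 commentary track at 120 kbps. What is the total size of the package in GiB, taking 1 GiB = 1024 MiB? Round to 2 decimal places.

Audio: 120 kbps = 0.120 Mbps.
Twitch VOD: 7.770 Mbps × 19380 s = 150582.6 Mb
podcast episode with video: 3.890 Mbps × 2880 s = 11203.2 Mb
training video: 5.420 Mbps × 1440 s = 7804.8 Mb
interview recording: 8.420 Mbps × 3660 s = 30817.2 Mb
short film: 20.150 Mbps × 780 s = 15717.0 Mb
TV episode: 3.820 Mbps × 3420 s = 13064.4 Mb
Total: 229189.2 Mb = 28648.7 MB.
= 26.68 GiB.

26.68 GiB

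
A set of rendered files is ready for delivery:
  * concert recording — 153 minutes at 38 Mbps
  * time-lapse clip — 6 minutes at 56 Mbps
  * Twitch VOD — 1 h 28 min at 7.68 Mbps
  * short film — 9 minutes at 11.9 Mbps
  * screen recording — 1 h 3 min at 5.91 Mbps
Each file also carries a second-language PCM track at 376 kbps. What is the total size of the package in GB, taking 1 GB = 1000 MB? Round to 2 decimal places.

Audio: 376 kbps = 0.376 Mbps.
concert recording: 38.376 Mbps × 9180 s = 352291.7 Mb
time-lapse clip: 56.376 Mbps × 360 s = 20295.4 Mb
Twitch VOD: 8.056 Mbps × 5280 s = 42535.7 Mb
short film: 12.276 Mbps × 540 s = 6629.0 Mb
screen recording: 6.286 Mbps × 3780 s = 23761.1 Mb
Total: 445512.8 Mb = 55689.1 MB.
= 55.69 GB.

55.69 GB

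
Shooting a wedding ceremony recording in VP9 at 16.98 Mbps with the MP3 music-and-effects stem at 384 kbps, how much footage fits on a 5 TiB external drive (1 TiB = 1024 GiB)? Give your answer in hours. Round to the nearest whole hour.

Audio: 384 kbps = 0.384 Mbps.
Total bitrate: 16.98 + 0.384 = 17.364 Mbps.
Capacity: 5 TiB = 43,980,465 Mb.
Recording time: 43,980,465 / 17.364 = 2,532,853 s ≈ 704 hours.

704 hours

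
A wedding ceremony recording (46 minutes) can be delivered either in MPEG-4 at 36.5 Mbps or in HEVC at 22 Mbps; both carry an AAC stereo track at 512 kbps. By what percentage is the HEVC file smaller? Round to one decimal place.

39.2%

46 min = 2760 s
Audio: 512 kbps = 0.512 Mbps.
MPEG-4: 37.012 Mbps × 2760 s = 102153.1 Mb = 12.769 GB.
HEVC: 22.512 Mbps × 2760 s = 62133.1 Mb = 7.767 GB.
Reduction: (1 − 7.767/12.769) × 100 = 39.18%.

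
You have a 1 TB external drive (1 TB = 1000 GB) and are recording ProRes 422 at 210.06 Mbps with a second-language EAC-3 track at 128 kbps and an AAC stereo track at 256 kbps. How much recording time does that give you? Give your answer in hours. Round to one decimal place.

Audio total: 128 + 256 = 384 kbps = 0.384 Mbps.
Total bitrate: 210.06 + 0.384 = 210.444 Mbps.
Capacity: 1 TB = 8,000,000 Mb.
Recording time: 8,000,000 / 210.444 = 38,015 s ≈ 10.6 hours.

10.6 hours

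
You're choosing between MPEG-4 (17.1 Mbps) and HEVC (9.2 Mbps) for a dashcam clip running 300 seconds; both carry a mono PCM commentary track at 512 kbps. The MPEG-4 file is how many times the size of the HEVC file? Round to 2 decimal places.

Audio: 512 kbps = 0.512 Mbps.
MPEG-4: 17.612 Mbps × 300 s = 5283.6 Mb = 0.660 GB.
HEVC: 9.712 Mbps × 300 s = 2913.6 Mb = 0.364 GB.
Ratio: 0.660 / 0.364 = 1.813.

1.81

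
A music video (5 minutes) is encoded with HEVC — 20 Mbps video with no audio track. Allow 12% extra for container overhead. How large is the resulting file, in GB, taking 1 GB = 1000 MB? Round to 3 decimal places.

5 min = 300 s
Total bitrate: 20 Mbps.
Stream data: 20.000 Mbps × 300 s = 6000.0 Mb.
With 12% container overhead: ×1.12.
6,720 Mb ÷ 8 = 840.0 MB → 0.84 GB.

0.840 GB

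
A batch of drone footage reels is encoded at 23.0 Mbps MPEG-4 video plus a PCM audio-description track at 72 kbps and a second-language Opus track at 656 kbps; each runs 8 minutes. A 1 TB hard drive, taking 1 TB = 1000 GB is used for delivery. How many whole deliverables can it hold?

8 min = 480 s
Audio total: 72 + 656 = 728 kbps = 0.728 Mbps.
Total bitrate: 23.728 Mbps.
Per item: 23.728 Mbps × 480 s = 11,389 Mb = 1,424 MB.
Capacity: 1 TB = 8,000,000 Mb; 702.41 items → 702 complete.

702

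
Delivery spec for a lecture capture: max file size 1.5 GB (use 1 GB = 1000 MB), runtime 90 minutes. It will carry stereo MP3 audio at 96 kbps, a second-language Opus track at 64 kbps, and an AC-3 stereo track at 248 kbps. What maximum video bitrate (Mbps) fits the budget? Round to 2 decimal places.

Budget: 1.5 GB = 12000.0 Mb.
90 min = 5400 s
Total bitrate budget: 12000.0 Mb / 5400 s = 2.222 Mbps.
Audio total: 96 + 64 + 248 = 408 kbps = 0.408 Mbps.
Video: 2.222 − 0.408 = 1.814 Mbps.

1.81 Mbps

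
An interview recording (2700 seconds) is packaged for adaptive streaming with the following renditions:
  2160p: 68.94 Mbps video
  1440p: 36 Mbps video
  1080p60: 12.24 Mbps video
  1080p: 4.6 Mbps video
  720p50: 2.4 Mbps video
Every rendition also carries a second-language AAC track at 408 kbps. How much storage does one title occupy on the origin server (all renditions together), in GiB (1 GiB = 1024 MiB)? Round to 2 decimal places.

39.67 GiB

Audio: 408 kbps = 0.408 Mbps.
Sum of rendition bitrates: (68.94+0.408) + (36+0.408) + (12.24+0.408) + (4.6+0.408) + (2.4+0.408) = 126.220 Mbps.
× 2700 s = 340,794 Mb = 42,599 MB = 39.67 GiB.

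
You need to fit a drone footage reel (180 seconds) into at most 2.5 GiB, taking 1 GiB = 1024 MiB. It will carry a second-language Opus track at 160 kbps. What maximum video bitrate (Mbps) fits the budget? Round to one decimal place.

Budget: 2.5 GiB = 21474.8 Mb.
Total bitrate budget: 21474.8 Mb / 180 s = 119.305 Mbps.
Audio: 160 kbps = 0.160 Mbps.
Video: 119.305 − 0.160 = 119.145 Mbps.

119.1 Mbps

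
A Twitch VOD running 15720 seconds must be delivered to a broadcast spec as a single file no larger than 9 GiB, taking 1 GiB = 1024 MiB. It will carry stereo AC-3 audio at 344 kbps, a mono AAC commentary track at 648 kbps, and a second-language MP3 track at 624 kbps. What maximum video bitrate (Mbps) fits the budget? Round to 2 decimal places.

Budget: 9 GiB = 77309.4 Mb.
Total bitrate budget: 77309.4 Mb / 15720 s = 4.918 Mbps.
Audio total: 344 + 648 + 624 = 1616 kbps = 1.616 Mbps.
Video: 4.918 − 1.616 = 3.302 Mbps.

3.30 Mbps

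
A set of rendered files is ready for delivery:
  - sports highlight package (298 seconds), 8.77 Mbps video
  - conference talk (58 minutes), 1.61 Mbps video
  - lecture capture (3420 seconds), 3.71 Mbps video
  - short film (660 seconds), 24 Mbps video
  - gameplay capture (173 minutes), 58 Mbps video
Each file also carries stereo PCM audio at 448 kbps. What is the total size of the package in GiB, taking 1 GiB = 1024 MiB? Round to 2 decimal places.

75.32 GiB

Audio: 448 kbps = 0.448 Mbps.
sports highlight package: 9.218 Mbps × 298 s = 2747.0 Mb
conference talk: 2.058 Mbps × 3480 s = 7161.8 Mb
lecture capture: 4.158 Mbps × 3420 s = 14220.4 Mb
short film: 24.448 Mbps × 660 s = 16135.7 Mb
gameplay capture: 58.448 Mbps × 10380 s = 606690.2 Mb
Total: 646955.1 Mb = 80869.4 MB.
= 75.32 GiB.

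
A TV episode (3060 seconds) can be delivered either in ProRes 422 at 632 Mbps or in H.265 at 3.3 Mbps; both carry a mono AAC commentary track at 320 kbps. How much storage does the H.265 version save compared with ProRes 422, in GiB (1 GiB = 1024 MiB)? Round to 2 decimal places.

Audio: 320 kbps = 0.320 Mbps.
ProRes 422: 632.320 Mbps × 3060 s = 1934899.2 Mb = 225.252 GiB.
H.265: 3.620 Mbps × 3060 s = 11077.2 Mb = 1.290 GiB.
Saving: 225.252 − 1.290 = 223.962 GiB.

223.96 GiB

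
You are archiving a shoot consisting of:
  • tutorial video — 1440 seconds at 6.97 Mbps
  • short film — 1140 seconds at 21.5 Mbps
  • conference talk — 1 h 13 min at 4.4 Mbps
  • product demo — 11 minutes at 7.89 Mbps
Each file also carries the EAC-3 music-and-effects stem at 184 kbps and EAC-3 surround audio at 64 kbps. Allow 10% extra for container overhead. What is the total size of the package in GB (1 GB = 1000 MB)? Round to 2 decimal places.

8.38 GB

Audio total: 184 + 64 = 248 kbps = 0.248 Mbps.
tutorial video: 7.218 Mbps × 1440 s × 1.10 = 11433.3 Mb
short film: 21.748 Mbps × 1140 s × 1.10 = 27272.0 Mb
conference talk: 4.648 Mbps × 4380 s × 1.10 = 22394.1 Mb
product demo: 8.138 Mbps × 660 s × 1.10 = 5908.2 Mb
Total: 67007.6 Mb = 8375.9 MB.
= 8.376 GB.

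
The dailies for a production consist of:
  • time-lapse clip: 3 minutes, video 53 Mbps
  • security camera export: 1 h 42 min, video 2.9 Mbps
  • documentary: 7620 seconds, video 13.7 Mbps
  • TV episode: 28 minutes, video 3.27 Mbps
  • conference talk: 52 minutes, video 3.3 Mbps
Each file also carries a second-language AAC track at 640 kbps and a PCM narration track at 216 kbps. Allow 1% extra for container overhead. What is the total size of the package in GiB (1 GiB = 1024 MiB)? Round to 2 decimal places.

Audio total: 640 + 216 = 856 kbps = 0.856 Mbps.
time-lapse clip: 53.856 Mbps × 180 s × 1.01 = 9791.0 Mb
security camera export: 3.756 Mbps × 6120 s × 1.01 = 23216.6 Mb
documentary: 14.556 Mbps × 7620 s × 1.01 = 112025.9 Mb
TV episode: 4.126 Mbps × 1680 s × 1.01 = 7001.0 Mb
conference talk: 4.156 Mbps × 3120 s × 1.01 = 13096.4 Mb
Total: 165130.9 Mb = 20641.4 MB.
= 19.22 GiB.

19.22 GiB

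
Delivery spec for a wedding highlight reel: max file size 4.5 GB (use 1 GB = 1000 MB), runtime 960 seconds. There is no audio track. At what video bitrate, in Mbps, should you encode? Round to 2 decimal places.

37.50 Mbps

Budget: 4.5 GB = 36000.0 Mb.
Total bitrate budget: 36000.0 Mb / 960 s = 37.500 Mbps.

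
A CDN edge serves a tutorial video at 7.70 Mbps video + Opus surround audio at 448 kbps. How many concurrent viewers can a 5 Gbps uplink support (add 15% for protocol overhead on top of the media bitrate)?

Audio: 448 kbps = 0.448 Mbps.
Per-viewer media rate: 8.148 Mbps.
On the wire with 15% overhead: 9.370 Mbps.
5 Gbps = 5,000 Mbps; 5,000 / 9.370 = 533.61 → 533 viewers.

533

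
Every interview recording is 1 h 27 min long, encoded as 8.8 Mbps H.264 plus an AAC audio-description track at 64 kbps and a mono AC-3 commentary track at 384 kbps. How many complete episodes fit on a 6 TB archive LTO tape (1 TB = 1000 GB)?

1 h 27 min = 87 min = 5220 s
Audio total: 64 + 384 = 448 kbps = 0.448 Mbps.
Total bitrate: 9.248 Mbps.
Per item: 9.248 Mbps × 5220 s = 48,275 Mb = 6,034 MB.
Capacity: 6 TB = 48,000,000 Mb; 994.31 items → 994 complete.

994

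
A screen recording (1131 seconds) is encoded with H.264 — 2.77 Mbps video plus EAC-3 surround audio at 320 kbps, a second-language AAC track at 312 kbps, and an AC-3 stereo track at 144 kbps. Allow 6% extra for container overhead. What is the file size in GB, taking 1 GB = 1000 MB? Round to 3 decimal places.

0.531 GB

Audio total: 320 + 312 + 144 = 776 kbps = 0.776 Mbps.
Total bitrate: 2.77 + 0.776 = 3.546 Mbps.
Stream data: 3.546 Mbps × 1131 s = 4010.5 Mb.
With 6% container overhead: ×1.06.
4,251 Mb ÷ 8 = 531.4 MB → 0.5314 GB.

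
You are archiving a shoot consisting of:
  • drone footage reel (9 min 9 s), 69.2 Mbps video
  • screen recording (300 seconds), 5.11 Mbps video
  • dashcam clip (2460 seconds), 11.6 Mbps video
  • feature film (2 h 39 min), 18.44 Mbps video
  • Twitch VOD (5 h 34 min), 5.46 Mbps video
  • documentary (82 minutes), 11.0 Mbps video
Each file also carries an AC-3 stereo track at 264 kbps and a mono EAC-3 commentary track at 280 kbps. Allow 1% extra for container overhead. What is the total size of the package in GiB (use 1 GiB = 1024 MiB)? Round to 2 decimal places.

50.33 GiB

Audio total: 264 + 280 = 544 kbps = 0.544 Mbps.
drone footage reel: 69.744 Mbps × 549 s × 1.01 = 38672.4 Mb
screen recording: 5.654 Mbps × 300 s × 1.01 = 1713.2 Mb
dashcam clip: 12.144 Mbps × 2460 s × 1.01 = 30173.0 Mb
feature film: 18.984 Mbps × 9540 s × 1.01 = 182918.4 Mb
Twitch VOD: 6.004 Mbps × 20040 s × 1.01 = 121523.4 Mb
documentary: 11.544 Mbps × 4920 s × 1.01 = 57364.4 Mb
Total: 432364.7 Mb = 54045.6 MB.
= 50.33 GiB.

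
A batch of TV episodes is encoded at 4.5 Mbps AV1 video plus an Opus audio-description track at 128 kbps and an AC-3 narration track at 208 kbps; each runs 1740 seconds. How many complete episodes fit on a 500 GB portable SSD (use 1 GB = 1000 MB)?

475

Audio total: 128 + 208 = 336 kbps = 0.336 Mbps.
Total bitrate: 4.836 Mbps.
Per item: 4.836 Mbps × 1740 s = 8,415 Mb = 1,052 MB.
Capacity: 500 GB = 4,000,000 Mb; 475.36 items → 475 complete.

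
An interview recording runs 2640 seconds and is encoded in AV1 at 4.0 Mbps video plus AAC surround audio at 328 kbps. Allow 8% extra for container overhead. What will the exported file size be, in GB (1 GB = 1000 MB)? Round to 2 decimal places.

Audio: 328 kbps = 0.328 Mbps.
Total bitrate: 4.0 + 0.328 = 4.328 Mbps.
Stream data: 4.328 Mbps × 2640 s = 11425.9 Mb.
With 8% container overhead: ×1.08.
12,340 Mb ÷ 8 = 1,542 MB → 1.542 GB.

1.54 GB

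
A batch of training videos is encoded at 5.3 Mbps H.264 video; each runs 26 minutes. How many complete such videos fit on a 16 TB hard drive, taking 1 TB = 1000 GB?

15481

26 min = 1560 s
Per item: 5.300 Mbps × 1560 s = 8,268 Mb = 1,034 MB.
Capacity: 16 TB = 128,000,000 Mb; 15481.37 items → 15481 complete.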